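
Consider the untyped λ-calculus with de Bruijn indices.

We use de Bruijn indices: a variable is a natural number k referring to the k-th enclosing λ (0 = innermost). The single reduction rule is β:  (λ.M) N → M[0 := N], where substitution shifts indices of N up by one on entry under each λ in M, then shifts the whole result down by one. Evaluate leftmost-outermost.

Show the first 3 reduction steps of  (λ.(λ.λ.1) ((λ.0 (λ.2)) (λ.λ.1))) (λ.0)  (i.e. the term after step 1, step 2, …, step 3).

  start: (λ.(λ.λ.1) ((λ.0 (λ.2)) (λ.λ.1))) (λ.0)
  step 1: (λ.λ.1) ((λ.0 (λ.λ.0)) (λ.λ.1))
  step 2: λ.(λ.0 (λ.λ.0)) (λ.λ.1)
  step 3: λ.(λ.λ.1) (λ.λ.0)

Answer: after 3 steps: λ.(λ.λ.1) (λ.λ.0)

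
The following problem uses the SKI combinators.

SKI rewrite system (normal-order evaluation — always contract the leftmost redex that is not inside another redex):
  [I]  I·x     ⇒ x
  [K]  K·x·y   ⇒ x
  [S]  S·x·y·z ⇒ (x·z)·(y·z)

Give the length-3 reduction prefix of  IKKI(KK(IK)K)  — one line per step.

Answer: after 3 steps: K(KK)

Derivation:
  start: IKKI(KK(IK)K)
  step 1: KKI(KK(IK)K)
  step 2: K(KK(IK)K)
  step 3: K(KK)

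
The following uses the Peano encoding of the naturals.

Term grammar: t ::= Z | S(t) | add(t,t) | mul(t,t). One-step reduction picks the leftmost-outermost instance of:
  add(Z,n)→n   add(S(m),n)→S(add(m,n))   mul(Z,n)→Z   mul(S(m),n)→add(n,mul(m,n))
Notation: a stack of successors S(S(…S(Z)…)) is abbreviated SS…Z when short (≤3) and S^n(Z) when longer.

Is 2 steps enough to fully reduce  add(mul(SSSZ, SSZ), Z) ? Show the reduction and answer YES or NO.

Answer: NO — after 2 steps the term is add(S(add(SZ, mul(SSZ, SSZ))), Z), not yet normal

Reduction:
  start: add(mul(SSSZ, SSZ), Z)
  step 1: add(add(SSZ, mul(SSZ, SSZ)), Z)
  step 2: add(S(add(SZ, mul(SSZ, SSZ))), Z)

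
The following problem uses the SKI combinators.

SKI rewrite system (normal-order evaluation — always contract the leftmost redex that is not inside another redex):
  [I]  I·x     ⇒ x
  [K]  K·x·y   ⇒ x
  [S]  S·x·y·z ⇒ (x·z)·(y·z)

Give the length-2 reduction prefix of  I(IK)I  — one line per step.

  start: I(IK)I
  step 1: IKI
  step 2: KI

Answer: after 2 steps: KI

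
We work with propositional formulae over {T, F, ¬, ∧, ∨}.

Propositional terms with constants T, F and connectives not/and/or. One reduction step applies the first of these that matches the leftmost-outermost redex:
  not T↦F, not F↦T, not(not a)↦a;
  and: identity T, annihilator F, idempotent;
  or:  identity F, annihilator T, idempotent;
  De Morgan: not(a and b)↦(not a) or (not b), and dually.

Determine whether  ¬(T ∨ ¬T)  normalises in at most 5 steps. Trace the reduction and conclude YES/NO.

  start: ¬(T ∨ ¬T)
  →1  ¬T ∧ ¬¬T
  →2  F ∧ ¬¬T
  →3  F

Answer: YES — reaches normal form F in 3 ≤ 5 steps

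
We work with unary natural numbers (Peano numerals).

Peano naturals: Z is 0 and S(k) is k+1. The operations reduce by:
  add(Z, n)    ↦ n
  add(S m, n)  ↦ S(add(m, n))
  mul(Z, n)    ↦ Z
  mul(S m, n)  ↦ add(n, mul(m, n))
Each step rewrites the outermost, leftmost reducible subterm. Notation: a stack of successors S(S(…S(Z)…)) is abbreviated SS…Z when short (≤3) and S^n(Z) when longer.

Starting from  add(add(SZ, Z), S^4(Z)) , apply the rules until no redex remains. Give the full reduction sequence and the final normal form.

Answer: normal form = S^5(Z)  (in 4 steps)

Reduction:
  start: add(add(SZ, Z), S^4(Z))
  step 1: add(S(add(Z, Z)), S^4(Z))
  step 2: S(add(add(Z, Z), S^4(Z)))
  step 3: S(add(Z, S^4(Z)))
  step 4: S^5(Z)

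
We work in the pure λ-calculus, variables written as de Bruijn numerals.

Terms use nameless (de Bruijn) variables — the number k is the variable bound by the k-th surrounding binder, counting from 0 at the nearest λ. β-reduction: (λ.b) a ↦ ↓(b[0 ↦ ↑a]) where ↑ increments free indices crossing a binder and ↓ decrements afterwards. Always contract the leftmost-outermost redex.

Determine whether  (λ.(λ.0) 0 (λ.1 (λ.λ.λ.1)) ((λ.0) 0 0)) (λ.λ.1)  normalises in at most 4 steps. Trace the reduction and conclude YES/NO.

  start: (λ.(λ.0) 0 (λ.1 (λ.λ.λ.1)) ((λ.0) 0 0)) (λ.λ.1)
  →1  (λ.0) (λ.λ.1) (λ.(λ.λ.1) (λ.λ.λ.1)) ((λ.0) (λ.λ.1) (λ.λ.1))
  →2  (λ.λ.1) (λ.(λ.λ.1) (λ.λ.λ.1)) ((λ.0) (λ.λ.1) (λ.λ.1))
  →3  (λ.λ.(λ.λ.1) (λ.λ.λ.1)) ((λ.0) (λ.λ.1) (λ.λ.1))
  →4  λ.(λ.λ.1) (λ.λ.λ.1)

Answer: NO — after 4 steps the term is λ.(λ.λ.1) (λ.λ.λ.1), not yet normal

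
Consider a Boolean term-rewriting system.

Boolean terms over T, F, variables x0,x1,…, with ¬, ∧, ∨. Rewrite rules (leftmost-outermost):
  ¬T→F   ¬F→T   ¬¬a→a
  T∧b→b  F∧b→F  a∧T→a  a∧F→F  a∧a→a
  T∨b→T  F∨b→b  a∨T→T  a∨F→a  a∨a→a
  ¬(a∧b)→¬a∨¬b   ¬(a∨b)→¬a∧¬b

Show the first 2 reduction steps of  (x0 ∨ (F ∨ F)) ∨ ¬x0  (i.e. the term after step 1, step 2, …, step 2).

Answer: after 2 steps: x0 ∨ ¬x0

Working:
  start: (x0 ∨ (F ∨ F)) ∨ ¬x0
  →1  (x0 ∨ F) ∨ ¬x0
  →2  x0 ∨ ¬x0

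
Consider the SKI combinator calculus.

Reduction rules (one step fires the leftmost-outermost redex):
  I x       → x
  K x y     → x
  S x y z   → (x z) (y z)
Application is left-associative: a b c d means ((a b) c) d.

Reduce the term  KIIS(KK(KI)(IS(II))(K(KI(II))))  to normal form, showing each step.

Answer: normal form = S(SI)  (in 6 steps)

Reduction:
  start: KIIS(KK(KI)(IS(II))(K(KI(II))))
  →1  IS(KK(KI)(IS(II))(K(KI(II))))
  →2  S(KK(KI)(IS(II))(K(KI(II))))
  →3  S(K(IS(II))(K(KI(II))))
  →4  S(IS(II))
  →5  S(S(II))
  →6  S(SI)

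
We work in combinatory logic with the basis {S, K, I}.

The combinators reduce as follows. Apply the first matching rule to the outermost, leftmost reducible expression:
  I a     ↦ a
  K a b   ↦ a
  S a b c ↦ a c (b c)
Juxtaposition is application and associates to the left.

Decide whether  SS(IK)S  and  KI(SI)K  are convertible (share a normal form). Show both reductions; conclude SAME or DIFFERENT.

Answer: DIFFERENT — A ⇓ SS(KS), B ⇓ K

Reduction:
Term A:
  start: SS(IK)S
  step 1: SS(IKS)
  step 2: SS(KS)

Term B:
  start: KI(SI)K
  step 1: IK
  step 2: K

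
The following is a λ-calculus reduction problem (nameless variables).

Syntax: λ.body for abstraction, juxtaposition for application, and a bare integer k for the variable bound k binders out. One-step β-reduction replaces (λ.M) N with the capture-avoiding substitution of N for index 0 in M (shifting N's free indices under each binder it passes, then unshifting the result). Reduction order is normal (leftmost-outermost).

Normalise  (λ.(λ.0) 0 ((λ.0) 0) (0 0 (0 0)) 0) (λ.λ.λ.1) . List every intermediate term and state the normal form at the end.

Answer: normal form = λ.λ.λ.1  (in 8 steps)

Reduction:
  start: (λ.(λ.0) 0 ((λ.0) 0) (0 0 (0 0)) 0) (λ.λ.λ.1)
  →1  (λ.0) (λ.λ.λ.1) ((λ.0) (λ.λ.λ.1)) ((λ.λ.λ.1) (λ.λ.λ.1) ((λ.λ.λ.1) (λ.λ.λ.1))) (λ.λ.λ.1)
  →2  (λ.λ.λ.1) ((λ.0) (λ.λ.λ.1)) ((λ.λ.λ.1) (λ.λ.λ.1) ((λ.λ.λ.1) (λ.λ.λ.1))) (λ.λ.λ.1)
  →3  (λ.λ.1) ((λ.λ.λ.1) (λ.λ.λ.1) ((λ.λ.λ.1) (λ.λ.λ.1))) (λ.λ.λ.1)
  →4  (λ.(λ.λ.λ.1) (λ.λ.λ.1) ((λ.λ.λ.1) (λ.λ.λ.1))) (λ.λ.λ.1)
  →5  (λ.λ.λ.1) (λ.λ.λ.1) ((λ.λ.λ.1) (λ.λ.λ.1))
  →6  (λ.λ.1) ((λ.λ.λ.1) (λ.λ.λ.1))
  →7  λ.(λ.λ.λ.1) (λ.λ.λ.1)
  →8  λ.λ.λ.1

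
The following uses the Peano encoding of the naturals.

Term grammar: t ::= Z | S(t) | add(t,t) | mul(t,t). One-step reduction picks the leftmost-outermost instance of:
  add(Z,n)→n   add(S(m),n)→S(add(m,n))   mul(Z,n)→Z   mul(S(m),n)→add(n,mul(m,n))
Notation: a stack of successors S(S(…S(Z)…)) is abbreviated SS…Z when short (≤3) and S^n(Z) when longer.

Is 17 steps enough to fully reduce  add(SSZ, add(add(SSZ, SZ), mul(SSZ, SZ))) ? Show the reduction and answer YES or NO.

Answer: YES — reaches normal form S^7(Z) in 17 ≤ 17 steps

Derivation:
  start: add(SSZ, add(add(SSZ, SZ), mul(SSZ, SZ)))
  [1] S(add(SZ, add(add(SSZ, SZ), mul(SSZ, SZ))))
  [2] S(S(add(Z, add(add(SSZ, SZ), mul(SSZ, SZ)))))
  [3] S(S(add(add(SSZ, SZ), mul(SSZ, SZ))))
  [4] S(S(add(S(add(SZ, SZ)), mul(SSZ, SZ))))
  [5] S(S(S(add(add(SZ, SZ), mul(SSZ, SZ)))))
  [6] S(S(S(add(S(add(Z, SZ)), mul(SSZ, SZ)))))
  [7] S(S(S(S(add(add(Z, SZ), mul(SSZ, SZ))))))
  [8] S(S(S(S(add(SZ, mul(SSZ, SZ))))))
  [9] S(S(S(S(S(add(Z, mul(SSZ, SZ)))))))
  [10] S(S(S(S(S(mul(SSZ, SZ))))))
  [11] S(S(S(S(S(add(SZ, mul(SZ, SZ)))))))
  [12] S(S(S(S(S(S(add(Z, mul(SZ, SZ))))))))
  [13] S(S(S(S(S(S(mul(SZ, SZ)))))))
  [14] S(S(S(S(S(S(add(SZ, mul(Z, SZ))))))))
  [15] S(S(S(S(S(S(S(add(Z, mul(Z, SZ)))))))))
  [16] S(S(S(S(S(S(S(mul(Z, SZ))))))))
  [17] S^7(Z)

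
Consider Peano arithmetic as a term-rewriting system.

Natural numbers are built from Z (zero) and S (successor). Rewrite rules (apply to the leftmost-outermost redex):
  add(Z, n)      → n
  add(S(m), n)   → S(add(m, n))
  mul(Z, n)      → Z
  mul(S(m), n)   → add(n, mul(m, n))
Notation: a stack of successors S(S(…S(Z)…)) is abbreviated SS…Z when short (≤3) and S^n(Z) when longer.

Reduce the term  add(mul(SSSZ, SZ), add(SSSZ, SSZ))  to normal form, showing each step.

Answer: normal form = S^8(Z)  (in 18 steps)

Working:
  start: add(mul(SSSZ, SZ), add(SSSZ, SSZ))
  →1  add(add(SZ, mul(SSZ, SZ)), add(SSSZ, SSZ))
  →2  add(S(add(Z, mul(SSZ, SZ))), add(SSSZ, SSZ))
  →3  S(add(add(Z, mul(SSZ, SZ)), add(SSSZ, SSZ)))
  →4  S(add(mul(SSZ, SZ), add(SSSZ, SSZ)))
  →5  S(add(add(SZ, mul(SZ, SZ)), add(SSSZ, SSZ)))
  →6  S(add(S(add(Z, mul(SZ, SZ))), add(SSSZ, SSZ)))
  →7  S(S(add(add(Z, mul(SZ, SZ)), add(SSSZ, SSZ))))
  →8  S(S(add(mul(SZ, SZ), add(SSSZ, SSZ))))
  →9  S(S(add(add(SZ, mul(Z, SZ)), add(SSSZ, SSZ))))
  →10  S(S(add(S(add(Z, mul(Z, SZ))), add(SSSZ, SSZ))))
  →11  S(S(S(add(add(Z, mul(Z, SZ)), add(SSSZ, SSZ)))))
  →12  S(S(S(add(mul(Z, SZ), add(SSSZ, SSZ)))))
  →13  S(S(S(add(Z, add(SSSZ, SSZ)))))
  →14  S(S(S(add(SSSZ, SSZ))))
  →15  S(S(S(S(add(SSZ, SSZ)))))
  →16  S(S(S(S(S(add(SZ, SSZ))))))
  →17  S(S(S(S(S(S(add(Z, SSZ)))))))
  →18  S^8(Z)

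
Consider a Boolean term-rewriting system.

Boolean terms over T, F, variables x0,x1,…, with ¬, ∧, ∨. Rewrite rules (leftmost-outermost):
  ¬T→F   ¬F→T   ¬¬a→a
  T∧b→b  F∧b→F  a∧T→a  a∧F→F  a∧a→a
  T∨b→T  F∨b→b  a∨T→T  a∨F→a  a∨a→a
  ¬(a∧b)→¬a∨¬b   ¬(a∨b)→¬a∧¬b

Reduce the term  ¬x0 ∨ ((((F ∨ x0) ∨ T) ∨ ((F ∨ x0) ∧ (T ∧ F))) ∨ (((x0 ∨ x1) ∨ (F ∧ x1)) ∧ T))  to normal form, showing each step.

  start: ¬x0 ∨ ((((F ∨ x0) ∨ T) ∨ ((F ∨ x0) ∧ (T ∧ F))) ∨ (((x0 ∨ x1) ∨ (F ∧ x1)) ∧ T))
  [1] ¬x0 ∨ ((T ∨ ((F ∨ x0) ∧ (T ∧ F))) ∨ (((x0 ∨ x1) ∨ (F ∧ x1)) ∧ T))
  [2] ¬x0 ∨ (T ∨ (((x0 ∨ x1) ∨ (F ∧ x1)) ∧ T))
  [3] ¬x0 ∨ T
  [4] T

Answer: normal form = T  (in 4 steps)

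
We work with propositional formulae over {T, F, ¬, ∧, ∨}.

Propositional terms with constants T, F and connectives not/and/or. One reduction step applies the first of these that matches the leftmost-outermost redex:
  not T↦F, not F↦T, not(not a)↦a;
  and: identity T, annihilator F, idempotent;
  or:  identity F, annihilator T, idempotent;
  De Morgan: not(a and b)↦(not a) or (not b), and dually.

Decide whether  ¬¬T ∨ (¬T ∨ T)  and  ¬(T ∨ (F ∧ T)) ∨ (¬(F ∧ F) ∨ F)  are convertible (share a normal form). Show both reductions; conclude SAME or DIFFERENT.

Term A:
  start: ¬¬T ∨ (¬T ∨ T)
  →1  T ∨ (¬T ∨ T)
  →2  T

Term B:
  start: ¬(T ∨ (F ∧ T)) ∨ (¬(F ∧ F) ∨ F)
  →1  (¬T ∧ ¬(F ∧ T)) ∨ (¬(F ∧ F) ∨ F)
  →2  (F ∧ ¬(F ∧ T)) ∨ (¬(F ∧ F) ∨ F)
  →3  F ∨ (¬(F ∧ F) ∨ F)
  →4  ¬(F ∧ F) ∨ F
  →5  ¬(F ∧ F)
  →6  ¬F ∨ ¬F
  →7  ¬F
  →8  T

Answer: SAME — A ⇓ T, B ⇓ T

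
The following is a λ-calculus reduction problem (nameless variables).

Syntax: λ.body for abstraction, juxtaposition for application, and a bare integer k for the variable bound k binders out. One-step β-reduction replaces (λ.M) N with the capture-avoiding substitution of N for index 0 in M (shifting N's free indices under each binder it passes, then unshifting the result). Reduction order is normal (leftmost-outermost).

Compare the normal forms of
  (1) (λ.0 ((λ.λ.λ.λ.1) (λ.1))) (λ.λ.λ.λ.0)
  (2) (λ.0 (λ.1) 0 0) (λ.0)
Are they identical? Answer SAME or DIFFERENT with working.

Answer: DIFFERENT — A ⇓ λ.λ.λ.0, B ⇓ λ.0

Working:
Term A:
  start: (λ.0 ((λ.λ.λ.λ.1) (λ.1))) (λ.λ.λ.λ.0)
  [1] (λ.λ.λ.λ.0) ((λ.λ.λ.λ.1) (λ.λ.λ.λ.λ.0))
  [2] λ.λ.λ.0

Term B:
  start: (λ.0 (λ.1) 0 0) (λ.0)
  [1] (λ.0) (λ.λ.0) (λ.0) (λ.0)
  [2] (λ.λ.0) (λ.0) (λ.0)
  [3] (λ.0) (λ.0)
  [4] λ.0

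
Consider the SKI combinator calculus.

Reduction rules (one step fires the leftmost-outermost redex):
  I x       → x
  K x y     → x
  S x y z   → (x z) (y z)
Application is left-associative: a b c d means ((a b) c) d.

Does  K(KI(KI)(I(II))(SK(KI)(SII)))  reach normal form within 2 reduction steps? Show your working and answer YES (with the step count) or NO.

  start: K(KI(KI)(I(II))(SK(KI)(SII)))
  [1] K(I(I(II))(SK(KI)(SII)))
  [2] K(I(II)(SK(KI)(SII)))

Answer: NO — after 2 steps the term is K(I(II)(SK(KI)(SII))), not yet normal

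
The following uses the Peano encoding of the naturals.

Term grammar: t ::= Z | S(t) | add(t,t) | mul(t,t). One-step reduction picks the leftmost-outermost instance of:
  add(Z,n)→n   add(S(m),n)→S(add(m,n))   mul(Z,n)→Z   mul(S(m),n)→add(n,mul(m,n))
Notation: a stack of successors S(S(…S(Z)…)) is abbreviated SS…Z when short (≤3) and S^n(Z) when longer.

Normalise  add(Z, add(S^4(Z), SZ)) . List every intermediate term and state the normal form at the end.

Answer: normal form = S^5(Z)  (in 6 steps)

Derivation:
  start: add(Z, add(S^4(Z), SZ))
  step 1: add(S^4(Z), SZ)
  step 2: S(add(SSSZ, SZ))
  step 3: S(S(add(SSZ, SZ)))
  step 4: S(S(S(add(SZ, SZ))))
  step 5: S(S(S(S(add(Z, SZ)))))
  step 6: S^5(Z)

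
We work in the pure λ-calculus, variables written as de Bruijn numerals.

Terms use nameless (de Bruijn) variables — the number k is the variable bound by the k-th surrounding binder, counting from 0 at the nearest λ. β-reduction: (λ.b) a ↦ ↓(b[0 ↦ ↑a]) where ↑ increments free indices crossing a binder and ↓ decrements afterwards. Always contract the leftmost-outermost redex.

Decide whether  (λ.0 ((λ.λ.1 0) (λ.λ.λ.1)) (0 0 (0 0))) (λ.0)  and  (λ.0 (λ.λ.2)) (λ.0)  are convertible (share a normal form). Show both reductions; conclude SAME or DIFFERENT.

Answer: DIFFERENT — A ⇓ λ.λ.1, B ⇓ λ.λ.λ.0

Derivation:
Term A:
  start: (λ.0 ((λ.λ.1 0) (λ.λ.λ.1)) (0 0 (0 0))) (λ.0)
  step 1: (λ.0) ((λ.λ.1 0) (λ.λ.λ.1)) ((λ.0) (λ.0) ((λ.0) (λ.0)))
  step 2: (λ.λ.1 0) (λ.λ.λ.1) ((λ.0) (λ.0) ((λ.0) (λ.0)))
  step 3: (λ.(λ.λ.λ.1) 0) ((λ.0) (λ.0) ((λ.0) (λ.0)))
  step 4: (λ.λ.λ.1) ((λ.0) (λ.0) ((λ.0) (λ.0)))
  step 5: λ.λ.1

Term B:
  start: (λ.0 (λ.λ.2)) (λ.0)
  step 1: (λ.0) (λ.λ.λ.0)
  step 2: λ.λ.λ.0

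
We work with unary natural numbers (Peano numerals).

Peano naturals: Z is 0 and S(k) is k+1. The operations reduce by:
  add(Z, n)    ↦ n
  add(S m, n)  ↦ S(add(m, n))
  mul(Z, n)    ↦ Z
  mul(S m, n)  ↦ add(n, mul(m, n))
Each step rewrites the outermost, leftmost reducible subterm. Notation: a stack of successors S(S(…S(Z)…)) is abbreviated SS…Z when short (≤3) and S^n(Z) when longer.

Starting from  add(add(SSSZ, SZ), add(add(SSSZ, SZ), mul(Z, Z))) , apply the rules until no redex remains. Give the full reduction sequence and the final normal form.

  start: add(add(SSSZ, SZ), add(add(SSSZ, SZ), mul(Z, Z)))
  →1  add(S(add(SSZ, SZ)), add(add(SSSZ, SZ), mul(Z, Z)))
  →2  S(add(add(SSZ, SZ), add(add(SSSZ, SZ), mul(Z, Z))))
  →3  S(add(S(add(SZ, SZ)), add(add(SSSZ, SZ), mul(Z, Z))))
  →4  S(S(add(add(SZ, SZ), add(add(SSSZ, SZ), mul(Z, Z)))))
  →5  S(S(add(S(add(Z, SZ)), add(add(SSSZ, SZ), mul(Z, Z)))))
  →6  S(S(S(add(add(Z, SZ), add(add(SSSZ, SZ), mul(Z, Z))))))
  →7  S(S(S(add(SZ, add(add(SSSZ, SZ), mul(Z, Z))))))
  →8  S(S(S(S(add(Z, add(add(SSSZ, SZ), mul(Z, Z)))))))
  →9  S(S(S(S(add(add(SSSZ, SZ), mul(Z, Z))))))
  →10  S(S(S(S(add(S(add(SSZ, SZ)), mul(Z, Z))))))
  →11  S(S(S(S(S(add(add(SSZ, SZ), mul(Z, Z)))))))
  →12  S(S(S(S(S(add(S(add(SZ, SZ)), mul(Z, Z)))))))
  →13  S(S(S(S(S(S(add(add(SZ, SZ), mul(Z, Z))))))))
  →14  S(S(S(S(S(S(add(S(add(Z, SZ)), mul(Z, Z))))))))
  →15  S(S(S(S(S(S(S(add(add(Z, SZ), mul(Z, Z)))))))))
  →16  S(S(S(S(S(S(S(add(SZ, mul(Z, Z)))))))))
  →17  S(S(S(S(S(S(S(S(add(Z, mul(Z, Z))))))))))
  →18  S(S(S(S(S(S(S(S(mul(Z, Z)))))))))
  →19  S^8(Z)

Answer: normal form = S^8(Z)  (in 19 steps)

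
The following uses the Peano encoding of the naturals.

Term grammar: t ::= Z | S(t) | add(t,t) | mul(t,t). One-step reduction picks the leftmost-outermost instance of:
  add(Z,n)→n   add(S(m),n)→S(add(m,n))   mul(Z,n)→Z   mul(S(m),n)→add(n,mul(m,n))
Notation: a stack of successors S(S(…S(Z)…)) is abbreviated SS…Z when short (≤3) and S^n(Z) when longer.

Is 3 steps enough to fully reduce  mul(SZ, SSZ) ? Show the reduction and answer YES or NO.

  start: mul(SZ, SSZ)
  [1] add(SSZ, mul(Z, SSZ))
  [2] S(add(SZ, mul(Z, SSZ)))
  [3] S(S(add(Z, mul(Z, SSZ))))

Answer: NO — after 3 steps the term is S(S(add(Z, mul(Z, SSZ)))), not yet normal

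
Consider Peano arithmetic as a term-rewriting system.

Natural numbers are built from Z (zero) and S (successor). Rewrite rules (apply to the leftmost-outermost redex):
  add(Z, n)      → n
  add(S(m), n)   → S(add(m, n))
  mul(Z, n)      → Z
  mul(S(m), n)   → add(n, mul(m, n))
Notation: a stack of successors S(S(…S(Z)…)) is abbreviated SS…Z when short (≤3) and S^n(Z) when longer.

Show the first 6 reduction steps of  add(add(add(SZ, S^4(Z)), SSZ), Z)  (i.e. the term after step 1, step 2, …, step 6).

  start: add(add(add(SZ, S^4(Z)), SSZ), Z)
  →1  add(add(S(add(Z, S^4(Z))), SSZ), Z)
  →2  add(S(add(add(Z, S^4(Z)), SSZ)), Z)
  →3  S(add(add(add(Z, S^4(Z)), SSZ), Z))
  →4  S(add(add(S^4(Z), SSZ), Z))
  →5  S(add(S(add(SSSZ, SSZ)), Z))
  →6  S(S(add(add(SSSZ, SSZ), Z)))

Answer: after 6 steps: S(S(add(add(SSSZ, SSZ), Z)))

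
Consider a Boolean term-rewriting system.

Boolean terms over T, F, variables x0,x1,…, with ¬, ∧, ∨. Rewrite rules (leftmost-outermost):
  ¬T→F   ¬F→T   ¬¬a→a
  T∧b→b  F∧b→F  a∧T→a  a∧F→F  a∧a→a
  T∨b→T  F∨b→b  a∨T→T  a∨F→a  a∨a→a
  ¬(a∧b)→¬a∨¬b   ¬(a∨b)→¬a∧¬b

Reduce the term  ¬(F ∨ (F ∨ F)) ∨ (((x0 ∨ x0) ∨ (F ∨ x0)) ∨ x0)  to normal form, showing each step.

Answer: normal form = T  (in 7 steps)

Working:
  start: ¬(F ∨ (F ∨ F)) ∨ (((x0 ∨ x0) ∨ (F ∨ x0)) ∨ x0)
  step 1: (¬F ∧ ¬(F ∨ F)) ∨ (((x0 ∨ x0) ∨ (F ∨ x0)) ∨ x0)
  step 2: (T ∧ ¬(F ∨ F)) ∨ (((x0 ∨ x0) ∨ (F ∨ x0)) ∨ x0)
  step 3: ¬(F ∨ F) ∨ (((x0 ∨ x0) ∨ (F ∨ x0)) ∨ x0)
  step 4: (¬F ∧ ¬F) ∨ (((x0 ∨ x0) ∨ (F ∨ x0)) ∨ x0)
  step 5: ¬F ∨ (((x0 ∨ x0) ∨ (F ∨ x0)) ∨ x0)
  step 6: T ∨ (((x0 ∨ x0) ∨ (F ∨ x0)) ∨ x0)
  step 7: T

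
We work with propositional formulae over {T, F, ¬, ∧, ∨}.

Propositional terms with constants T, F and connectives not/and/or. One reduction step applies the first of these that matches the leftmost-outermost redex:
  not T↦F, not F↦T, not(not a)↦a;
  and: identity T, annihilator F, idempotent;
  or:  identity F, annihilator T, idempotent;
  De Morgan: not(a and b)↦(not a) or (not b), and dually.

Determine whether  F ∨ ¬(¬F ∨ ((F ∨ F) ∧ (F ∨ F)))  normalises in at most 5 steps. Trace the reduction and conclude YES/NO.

  start: F ∨ ¬(¬F ∨ ((F ∨ F) ∧ (F ∨ F)))
  →1  ¬(¬F ∨ ((F ∨ F) ∧ (F ∨ F)))
  →2  ¬¬F ∧ ¬((F ∨ F) ∧ (F ∨ F))
  →3  F ∧ ¬((F ∨ F) ∧ (F ∨ F))
  →4  F

Answer: YES — reaches normal form F in 4 ≤ 5 steps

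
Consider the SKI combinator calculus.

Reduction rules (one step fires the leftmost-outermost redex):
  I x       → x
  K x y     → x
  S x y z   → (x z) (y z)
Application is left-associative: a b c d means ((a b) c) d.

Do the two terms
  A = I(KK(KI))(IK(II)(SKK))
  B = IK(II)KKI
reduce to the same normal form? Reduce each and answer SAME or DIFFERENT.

Term A:
  start: I(KK(KI))(IK(II)(SKK))
  [1] KK(KI)(IK(II)(SKK))
  [2] K(IK(II)(SKK))
  [3] K(K(II)(SKK))
  [4] K(II)
  [5] KI

Term B:
  start: IK(II)KKI
  [1] K(II)KKI
  [2] IIKI
  [3] IKI
  [4] KI

Answer: SAME — A ⇓ KI, B ⇓ KI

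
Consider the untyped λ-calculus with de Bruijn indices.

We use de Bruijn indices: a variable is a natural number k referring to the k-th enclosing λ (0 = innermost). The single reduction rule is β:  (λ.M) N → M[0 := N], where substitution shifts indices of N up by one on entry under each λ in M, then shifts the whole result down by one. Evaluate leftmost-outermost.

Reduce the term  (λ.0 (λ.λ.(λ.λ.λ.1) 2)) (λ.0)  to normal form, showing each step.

Answer: normal form = λ.λ.λ.λ.1  (in 3 steps)

Derivation:
  start: (λ.0 (λ.λ.(λ.λ.λ.1) 2)) (λ.0)
  [1] (λ.0) (λ.λ.(λ.λ.λ.1) (λ.0))
  [2] λ.λ.(λ.λ.λ.1) (λ.0)
  [3] λ.λ.λ.λ.1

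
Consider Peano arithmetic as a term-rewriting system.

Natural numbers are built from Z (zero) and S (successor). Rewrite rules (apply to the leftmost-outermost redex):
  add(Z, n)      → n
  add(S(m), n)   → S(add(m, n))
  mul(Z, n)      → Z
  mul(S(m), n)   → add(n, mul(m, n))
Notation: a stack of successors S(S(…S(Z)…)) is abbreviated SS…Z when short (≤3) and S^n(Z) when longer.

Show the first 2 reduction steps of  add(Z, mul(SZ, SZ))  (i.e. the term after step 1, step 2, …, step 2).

  start: add(Z, mul(SZ, SZ))
  [1] mul(SZ, SZ)
  [2] add(SZ, mul(Z, SZ))

Answer: after 2 steps: add(SZ, mul(Z, SZ))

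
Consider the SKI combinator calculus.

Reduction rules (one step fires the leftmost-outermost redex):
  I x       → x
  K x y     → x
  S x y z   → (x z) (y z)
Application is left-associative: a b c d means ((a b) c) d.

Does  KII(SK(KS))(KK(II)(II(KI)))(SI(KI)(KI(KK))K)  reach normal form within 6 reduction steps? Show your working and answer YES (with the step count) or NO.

Answer: NO — after 6 steps the term is II(KI), not yet normal

Reduction:
  start: KII(SK(KS))(KK(II)(II(KI)))(SI(KI)(KI(KK))K)
  [1] I(SK(KS))(KK(II)(II(KI)))(SI(KI)(KI(KK))K)
  [2] SK(KS)(KK(II)(II(KI)))(SI(KI)(KI(KK))K)
  [3] K(KK(II)(II(KI)))(KS(KK(II)(II(KI))))(SI(KI)(KI(KK))K)
  [4] KK(II)(II(KI))(SI(KI)(KI(KK))K)
  [5] K(II(KI))(SI(KI)(KI(KK))K)
  [6] II(KI)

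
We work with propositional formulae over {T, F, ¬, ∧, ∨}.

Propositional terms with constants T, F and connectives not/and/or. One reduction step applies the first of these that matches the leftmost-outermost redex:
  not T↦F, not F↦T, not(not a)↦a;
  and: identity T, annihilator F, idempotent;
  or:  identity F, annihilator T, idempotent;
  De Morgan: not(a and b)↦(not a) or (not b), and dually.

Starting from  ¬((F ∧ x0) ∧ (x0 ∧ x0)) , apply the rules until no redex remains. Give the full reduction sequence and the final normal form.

  start: ¬((F ∧ x0) ∧ (x0 ∧ x0))
  step 1: ¬(F ∧ x0) ∨ ¬(x0 ∧ x0)
  step 2: (¬F ∨ ¬x0) ∨ ¬(x0 ∧ x0)
  step 3: (T ∨ ¬x0) ∨ ¬(x0 ∧ x0)
  step 4: T ∨ ¬(x0 ∧ x0)
  step 5: T

Answer: normal form = T  (in 5 steps)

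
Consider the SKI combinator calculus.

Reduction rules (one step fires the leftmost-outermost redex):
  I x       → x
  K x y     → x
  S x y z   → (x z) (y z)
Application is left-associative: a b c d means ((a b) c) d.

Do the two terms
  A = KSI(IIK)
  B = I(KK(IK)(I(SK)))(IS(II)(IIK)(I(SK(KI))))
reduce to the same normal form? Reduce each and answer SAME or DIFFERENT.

Term A:
  start: KSI(IIK)
  step 1: S(IIK)
  step 2: S(IK)
  step 3: SK

Term B:
  start: I(KK(IK)(I(SK)))(IS(II)(IIK)(I(SK(KI))))
  step 1: KK(IK)(I(SK))(IS(II)(IIK)(I(SK(KI))))
  step 2: K(I(SK))(IS(II)(IIK)(I(SK(KI))))
  step 3: I(SK)
  step 4: SK

Answer: SAME — A ⇓ SK, B ⇓ SK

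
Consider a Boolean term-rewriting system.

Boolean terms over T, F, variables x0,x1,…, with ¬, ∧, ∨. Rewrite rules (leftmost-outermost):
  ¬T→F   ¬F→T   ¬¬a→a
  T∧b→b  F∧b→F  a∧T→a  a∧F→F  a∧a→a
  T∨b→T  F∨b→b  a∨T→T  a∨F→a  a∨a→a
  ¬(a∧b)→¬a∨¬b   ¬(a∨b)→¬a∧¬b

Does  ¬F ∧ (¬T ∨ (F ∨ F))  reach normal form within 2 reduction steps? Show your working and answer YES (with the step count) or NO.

  start: ¬F ∧ (¬T ∨ (F ∨ F))
  [1] T ∧ (¬T ∨ (F ∨ F))
  [2] ¬T ∨ (F ∨ F)

Answer: NO — after 2 steps the term is ¬T ∨ (F ∨ F), not yet normal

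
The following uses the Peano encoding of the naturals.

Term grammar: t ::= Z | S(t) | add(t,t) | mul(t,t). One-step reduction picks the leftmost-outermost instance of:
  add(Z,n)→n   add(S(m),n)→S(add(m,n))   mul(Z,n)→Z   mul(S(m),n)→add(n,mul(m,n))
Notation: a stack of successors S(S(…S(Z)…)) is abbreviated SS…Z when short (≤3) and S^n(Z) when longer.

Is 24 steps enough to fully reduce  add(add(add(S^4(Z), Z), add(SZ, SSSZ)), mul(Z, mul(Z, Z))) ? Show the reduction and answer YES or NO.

  start: add(add(add(S^4(Z), Z), add(SZ, SSSZ)), mul(Z, mul(Z, Z)))
  step 1: add(add(S(add(SSSZ, Z)), add(SZ, SSSZ)), mul(Z, mul(Z, Z)))
  step 2: add(S(add(add(SSSZ, Z), add(SZ, SSSZ))), mul(Z, mul(Z, Z)))
  step 3: S(add(add(add(SSSZ, Z), add(SZ, SSSZ)), mul(Z, mul(Z, Z))))
  step 4: S(add(add(S(add(SSZ, Z)), add(SZ, SSSZ)), mul(Z, mul(Z, Z))))
  step 5: S(add(S(add(add(SSZ, Z), add(SZ, SSSZ))), mul(Z, mul(Z, Z))))
  step 6: S(S(add(add(add(SSZ, Z), add(SZ, SSSZ)), mul(Z, mul(Z, Z)))))
  step 7: S(S(add(add(S(add(SZ, Z)), add(SZ, SSSZ)), mul(Z, mul(Z, Z)))))
  step 8: S(S(add(S(add(add(SZ, Z), add(SZ, SSSZ))), mul(Z, mul(Z, Z)))))
  step 9: S(S(S(add(add(add(SZ, Z), add(SZ, SSSZ)), mul(Z, mul(Z, Z))))))
  step 10: S(S(S(add(add(S(add(Z, Z)), add(SZ, SSSZ)), mul(Z, mul(Z, Z))))))
  step 11: S(S(S(add(S(add(add(Z, Z), add(SZ, SSSZ))), mul(Z, mul(Z, Z))))))
  step 12: S(S(S(S(add(add(add(Z, Z), add(SZ, SSSZ)), mul(Z, mul(Z, Z)))))))
  step 13: S(S(S(S(add(add(Z, add(SZ, SSSZ)), mul(Z, mul(Z, Z)))))))
  step 14: S(S(S(S(add(add(SZ, SSSZ), mul(Z, mul(Z, Z)))))))
  step 15: S(S(S(S(add(S(add(Z, SSSZ)), mul(Z, mul(Z, Z)))))))
  step 16: S(S(S(S(S(add(add(Z, SSSZ), mul(Z, mul(Z, Z))))))))
  step 17: S(S(S(S(S(add(SSSZ, mul(Z, mul(Z, Z))))))))
  step 18: S(S(S(S(S(S(add(SSZ, mul(Z, mul(Z, Z)))))))))
  step 19: S(S(S(S(S(S(S(add(SZ, mul(Z, mul(Z, Z))))))))))
  step 20: S(S(S(S(S(S(S(S(add(Z, mul(Z, mul(Z, Z)))))))))))
  step 21: S(S(S(S(S(S(S(S(mul(Z, mul(Z, Z))))))))))
  step 22: S^8(Z)

Answer: YES — reaches normal form S^8(Z) in 22 ≤ 24 steps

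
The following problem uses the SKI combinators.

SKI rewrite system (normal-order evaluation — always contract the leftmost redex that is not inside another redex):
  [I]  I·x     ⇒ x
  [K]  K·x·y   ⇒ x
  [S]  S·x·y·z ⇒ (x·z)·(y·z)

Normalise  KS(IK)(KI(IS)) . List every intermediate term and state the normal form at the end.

  start: KS(IK)(KI(IS))
  [1] S(KI(IS))
  [2] SI

Answer: normal form = SI  (in 2 steps)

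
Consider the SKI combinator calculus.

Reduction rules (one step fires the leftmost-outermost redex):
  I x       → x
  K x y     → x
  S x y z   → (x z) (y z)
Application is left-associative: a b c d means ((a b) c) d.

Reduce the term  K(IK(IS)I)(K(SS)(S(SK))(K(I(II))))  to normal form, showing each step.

  start: K(IK(IS)I)(K(SS)(S(SK))(K(I(II))))
  step 1: IK(IS)I
  step 2: K(IS)I
  step 3: IS
  step 4: S

Answer: normal form = S  (in 4 steps)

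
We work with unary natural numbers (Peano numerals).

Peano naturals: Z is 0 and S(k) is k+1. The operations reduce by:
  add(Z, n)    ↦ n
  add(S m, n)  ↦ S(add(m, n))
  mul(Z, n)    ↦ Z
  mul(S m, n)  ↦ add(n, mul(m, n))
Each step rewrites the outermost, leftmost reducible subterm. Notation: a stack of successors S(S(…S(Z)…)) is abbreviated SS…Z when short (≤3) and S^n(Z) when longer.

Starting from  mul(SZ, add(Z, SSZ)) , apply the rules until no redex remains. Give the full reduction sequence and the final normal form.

Answer: normal form = SSZ  (in 6 steps)

Derivation:
  start: mul(SZ, add(Z, SSZ))
  [1] add(add(Z, SSZ), mul(Z, add(Z, SSZ)))
  [2] add(SSZ, mul(Z, add(Z, SSZ)))
  [3] S(add(SZ, mul(Z, add(Z, SSZ))))
  [4] S(S(add(Z, mul(Z, add(Z, SSZ)))))
  [5] S(S(mul(Z, add(Z, SSZ))))
  [6] SSZ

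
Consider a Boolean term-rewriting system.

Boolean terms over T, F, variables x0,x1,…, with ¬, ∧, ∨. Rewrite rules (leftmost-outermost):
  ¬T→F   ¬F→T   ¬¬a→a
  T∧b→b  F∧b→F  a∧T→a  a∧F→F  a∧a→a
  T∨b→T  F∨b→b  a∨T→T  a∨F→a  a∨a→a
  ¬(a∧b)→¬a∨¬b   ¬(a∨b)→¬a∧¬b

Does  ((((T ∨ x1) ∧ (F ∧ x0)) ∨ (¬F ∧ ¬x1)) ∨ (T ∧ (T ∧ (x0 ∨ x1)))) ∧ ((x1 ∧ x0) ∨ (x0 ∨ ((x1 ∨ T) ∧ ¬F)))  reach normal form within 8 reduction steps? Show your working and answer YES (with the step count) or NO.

Answer: NO — after 8 steps the term is (¬x1 ∨ (x0 ∨ x1)) ∧ ((x1 ∧ x0) ∨ (x0 ∨ ((x1 ∨ T) ∧ ¬F))), not yet normal

Working:
  start: ((((T ∨ x1) ∧ (F ∧ x0)) ∨ (¬F ∧ ¬x1)) ∨ (T ∧ (T ∧ (x0 ∨ x1)))) ∧ ((x1 ∧ x0) ∨ (x0 ∨ ((x1 ∨ T) ∧ ¬F)))
  step 1: (((T ∧ (F ∧ x0)) ∨ (¬F ∧ ¬x1)) ∨ (T ∧ (T ∧ (x0 ∨ x1)))) ∧ ((x1 ∧ x0) ∨ (x0 ∨ ((x1 ∨ T) ∧ ¬F)))
  step 2: (((F ∧ x0) ∨ (¬F ∧ ¬x1)) ∨ (T ∧ (T ∧ (x0 ∨ x1)))) ∧ ((x1 ∧ x0) ∨ (x0 ∨ ((x1 ∨ T) ∧ ¬F)))
  step 3: ((F ∨ (¬F ∧ ¬x1)) ∨ (T ∧ (T ∧ (x0 ∨ x1)))) ∧ ((x1 ∧ x0) ∨ (x0 ∨ ((x1 ∨ T) ∧ ¬F)))
  step 4: ((¬F ∧ ¬x1) ∨ (T ∧ (T ∧ (x0 ∨ x1)))) ∧ ((x1 ∧ x0) ∨ (x0 ∨ ((x1 ∨ T) ∧ ¬F)))
  step 5: ((T ∧ ¬x1) ∨ (T ∧ (T ∧ (x0 ∨ x1)))) ∧ ((x1 ∧ x0) ∨ (x0 ∨ ((x1 ∨ T) ∧ ¬F)))
  step 6: (¬x1 ∨ (T ∧ (T ∧ (x0 ∨ x1)))) ∧ ((x1 ∧ x0) ∨ (x0 ∨ ((x1 ∨ T) ∧ ¬F)))
  step 7: (¬x1 ∨ (T ∧ (x0 ∨ x1))) ∧ ((x1 ∧ x0) ∨ (x0 ∨ ((x1 ∨ T) ∧ ¬F)))
  step 8: (¬x1 ∨ (x0 ∨ x1)) ∧ ((x1 ∧ x0) ∨ (x0 ∨ ((x1 ∨ T) ∧ ¬F)))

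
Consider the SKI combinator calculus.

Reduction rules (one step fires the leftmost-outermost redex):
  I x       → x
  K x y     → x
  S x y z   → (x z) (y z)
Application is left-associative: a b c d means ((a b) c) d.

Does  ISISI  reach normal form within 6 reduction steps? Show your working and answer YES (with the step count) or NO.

Answer: YES — reaches normal form SI in 4 ≤ 6 steps

Derivation:
  start: ISISI
  →1  SISI
  →2  II(SI)
  →3  I(SI)
  →4  SI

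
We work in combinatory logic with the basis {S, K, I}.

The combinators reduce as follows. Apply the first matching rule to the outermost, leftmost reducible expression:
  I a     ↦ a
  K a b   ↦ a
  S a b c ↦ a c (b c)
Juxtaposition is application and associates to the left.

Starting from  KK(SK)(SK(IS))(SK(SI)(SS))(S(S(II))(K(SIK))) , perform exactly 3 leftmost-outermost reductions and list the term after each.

  start: KK(SK)(SK(IS))(SK(SI)(SS))(S(S(II))(K(SIK)))
  →1  K(SK(IS))(SK(SI)(SS))(S(S(II))(K(SIK)))
  →2  SK(IS)(S(S(II))(K(SIK)))
  →3  K(S(S(II))(K(SIK)))(IS(S(S(II))(K(SIK))))

Answer: after 3 steps: K(S(S(II))(K(SIK)))(IS(S(S(II))(K(SIK))))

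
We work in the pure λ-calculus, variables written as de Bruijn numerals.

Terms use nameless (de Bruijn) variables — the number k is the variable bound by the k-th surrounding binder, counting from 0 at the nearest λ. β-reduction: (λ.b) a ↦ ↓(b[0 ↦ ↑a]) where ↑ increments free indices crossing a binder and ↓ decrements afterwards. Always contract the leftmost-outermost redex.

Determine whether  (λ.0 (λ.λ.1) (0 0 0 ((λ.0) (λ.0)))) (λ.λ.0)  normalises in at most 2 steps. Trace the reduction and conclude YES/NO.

Answer: NO — after 2 steps the term is (λ.0) ((λ.λ.0) (λ.λ.0) (λ.λ.0) ((λ.0) (λ.0))), not yet normal

Reduction:
  start: (λ.0 (λ.λ.1) (0 0 0 ((λ.0) (λ.0)))) (λ.λ.0)
  →1  (λ.λ.0) (λ.λ.1) ((λ.λ.0) (λ.λ.0) (λ.λ.0) ((λ.0) (λ.0)))
  →2  (λ.0) ((λ.λ.0) (λ.λ.0) (λ.λ.0) ((λ.0) (λ.0)))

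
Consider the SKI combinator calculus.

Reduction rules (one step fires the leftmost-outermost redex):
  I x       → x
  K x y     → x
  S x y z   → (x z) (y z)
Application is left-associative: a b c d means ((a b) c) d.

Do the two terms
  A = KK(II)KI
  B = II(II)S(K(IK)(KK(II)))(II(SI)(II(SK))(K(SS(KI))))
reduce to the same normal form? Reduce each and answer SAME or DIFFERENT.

Answer: DIFFERENT — A ⇓ K, B ⇓ SK(SS(KI))

Reduction:
Term A:
  start: KK(II)KI
  [1] KKI
  [2] K

Term B:
  start: II(II)S(K(IK)(KK(II)))(II(SI)(II(SK))(K(SS(KI))))
  [1] I(II)S(K(IK)(KK(II)))(II(SI)(II(SK))(K(SS(KI))))
  [2] IIS(K(IK)(KK(II)))(II(SI)(II(SK))(K(SS(KI))))
  [3] IS(K(IK)(KK(II)))(II(SI)(II(SK))(K(SS(KI))))
  [4] S(K(IK)(KK(II)))(II(SI)(II(SK))(K(SS(KI))))
  [5] S(IK)(II(SI)(II(SK))(K(SS(KI))))
  [6] SK(II(SI)(II(SK))(K(SS(KI))))
  [7] SK(I(SI)(II(SK))(K(SS(KI))))
  [8] SK(SI(II(SK))(K(SS(KI))))
  [9] SK(I(K(SS(KI)))(II(SK)(K(SS(KI)))))
  [10] SK(K(SS(KI))(II(SK)(K(SS(KI)))))
  [11] SK(SS(KI))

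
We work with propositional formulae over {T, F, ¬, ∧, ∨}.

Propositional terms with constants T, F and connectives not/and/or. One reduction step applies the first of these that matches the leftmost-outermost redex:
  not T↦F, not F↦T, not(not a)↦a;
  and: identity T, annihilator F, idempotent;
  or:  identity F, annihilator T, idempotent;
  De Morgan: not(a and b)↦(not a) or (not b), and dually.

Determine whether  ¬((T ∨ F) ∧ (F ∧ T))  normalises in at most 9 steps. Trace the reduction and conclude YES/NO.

  start: ¬((T ∨ F) ∧ (F ∧ T))
  step 1: ¬(T ∨ F) ∨ ¬(F ∧ T)
  step 2: (¬T ∧ ¬F) ∨ ¬(F ∧ T)
  step 3: (F ∧ ¬F) ∨ ¬(F ∧ T)
  step 4: F ∨ ¬(F ∧ T)
  step 5: ¬(F ∧ T)
  step 6: ¬F ∨ ¬T
  step 7: T ∨ ¬T
  step 8: T

Answer: YES — reaches normal form T in 8 ≤ 9 steps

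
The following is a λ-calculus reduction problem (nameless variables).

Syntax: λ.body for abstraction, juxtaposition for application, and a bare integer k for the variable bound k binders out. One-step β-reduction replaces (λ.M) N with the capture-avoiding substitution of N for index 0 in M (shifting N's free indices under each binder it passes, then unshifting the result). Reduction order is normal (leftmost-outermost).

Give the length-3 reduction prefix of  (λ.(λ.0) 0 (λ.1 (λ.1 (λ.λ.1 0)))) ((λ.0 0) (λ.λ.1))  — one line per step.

Answer: after 3 steps: (λ.λ.1) (λ.λ.1) (λ.(λ.0 0) (λ.λ.1) (λ.1 (λ.λ.1 0)))

Derivation:
  start: (λ.(λ.0) 0 (λ.1 (λ.1 (λ.λ.1 0)))) ((λ.0 0) (λ.λ.1))
  step 1: (λ.0) ((λ.0 0) (λ.λ.1)) (λ.(λ.0 0) (λ.λ.1) (λ.1 (λ.λ.1 0)))
  step 2: (λ.0 0) (λ.λ.1) (λ.(λ.0 0) (λ.λ.1) (λ.1 (λ.λ.1 0)))
  step 3: (λ.λ.1) (λ.λ.1) (λ.(λ.0 0) (λ.λ.1) (λ.1 (λ.λ.1 0)))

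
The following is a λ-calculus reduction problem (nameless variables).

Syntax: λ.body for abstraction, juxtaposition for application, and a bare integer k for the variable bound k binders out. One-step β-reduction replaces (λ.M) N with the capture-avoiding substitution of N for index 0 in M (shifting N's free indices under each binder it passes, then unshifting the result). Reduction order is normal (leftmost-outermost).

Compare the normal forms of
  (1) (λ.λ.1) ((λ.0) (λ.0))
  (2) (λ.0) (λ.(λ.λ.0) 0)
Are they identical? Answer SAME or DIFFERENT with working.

Answer: SAME — A ⇓ λ.λ.0, B ⇓ λ.λ.0

Reduction:
Term A:
  start: (λ.λ.1) ((λ.0) (λ.0))
  →1  λ.(λ.0) (λ.0)
  →2  λ.λ.0

Term B:
  start: (λ.0) (λ.(λ.λ.0) 0)
  →1  λ.(λ.λ.0) 0
  →2  λ.λ.0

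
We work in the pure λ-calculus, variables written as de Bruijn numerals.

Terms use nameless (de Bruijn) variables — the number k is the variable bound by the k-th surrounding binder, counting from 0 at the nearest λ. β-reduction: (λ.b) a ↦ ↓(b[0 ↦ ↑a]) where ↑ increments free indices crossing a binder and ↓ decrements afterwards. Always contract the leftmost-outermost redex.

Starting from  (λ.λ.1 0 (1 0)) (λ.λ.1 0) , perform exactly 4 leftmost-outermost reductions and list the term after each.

  start: (λ.λ.1 0 (1 0)) (λ.λ.1 0)
  [1] λ.(λ.λ.1 0) 0 ((λ.λ.1 0) 0)
  [2] λ.(λ.1 0) ((λ.λ.1 0) 0)
  [3] λ.0 ((λ.λ.1 0) 0)
  [4] λ.0 (λ.1 0)

Answer: after 4 steps: λ.0 (λ.1 0)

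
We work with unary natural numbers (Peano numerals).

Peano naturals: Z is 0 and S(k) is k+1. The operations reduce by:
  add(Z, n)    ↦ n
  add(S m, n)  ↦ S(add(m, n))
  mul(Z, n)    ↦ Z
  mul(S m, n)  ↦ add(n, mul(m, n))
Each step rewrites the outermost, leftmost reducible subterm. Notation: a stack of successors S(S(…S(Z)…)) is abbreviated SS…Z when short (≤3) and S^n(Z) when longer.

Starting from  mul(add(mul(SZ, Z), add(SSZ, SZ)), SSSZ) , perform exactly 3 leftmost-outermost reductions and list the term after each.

Answer: after 3 steps: mul(add(Z, add(SSZ, SZ)), SSSZ)

Derivation:
  start: mul(add(mul(SZ, Z), add(SSZ, SZ)), SSSZ)
  [1] mul(add(add(Z, mul(Z, Z)), add(SSZ, SZ)), SSSZ)
  [2] mul(add(mul(Z, Z), add(SSZ, SZ)), SSSZ)
  [3] mul(add(Z, add(SSZ, SZ)), SSSZ)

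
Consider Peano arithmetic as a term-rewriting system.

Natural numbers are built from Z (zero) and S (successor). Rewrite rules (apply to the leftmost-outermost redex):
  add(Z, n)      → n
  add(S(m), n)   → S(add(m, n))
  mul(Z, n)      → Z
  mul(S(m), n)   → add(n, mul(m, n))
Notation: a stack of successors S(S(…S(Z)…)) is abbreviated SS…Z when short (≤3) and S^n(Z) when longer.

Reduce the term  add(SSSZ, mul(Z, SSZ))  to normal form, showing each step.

Answer: normal form = SSSZ  (in 5 steps)

Reduction:
  start: add(SSSZ, mul(Z, SSZ))
  step 1: S(add(SSZ, mul(Z, SSZ)))
  step 2: S(S(add(SZ, mul(Z, SSZ))))
  step 3: S(S(S(add(Z, mul(Z, SSZ)))))
  step 4: S(S(S(mul(Z, SSZ))))
  step 5: SSSZ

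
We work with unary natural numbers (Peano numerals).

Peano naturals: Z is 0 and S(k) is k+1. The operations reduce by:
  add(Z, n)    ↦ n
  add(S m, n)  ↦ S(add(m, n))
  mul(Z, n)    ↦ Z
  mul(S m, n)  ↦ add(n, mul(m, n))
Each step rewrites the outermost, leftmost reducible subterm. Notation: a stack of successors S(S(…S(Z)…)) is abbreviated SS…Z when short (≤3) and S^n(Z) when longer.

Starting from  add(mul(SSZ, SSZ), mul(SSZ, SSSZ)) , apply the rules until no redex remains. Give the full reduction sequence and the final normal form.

  start: add(mul(SSZ, SSZ), mul(SSZ, SSSZ))
  →1  add(add(SSZ, mul(SZ, SSZ)), mul(SSZ, SSSZ))
  →2  add(S(add(SZ, mul(SZ, SSZ))), mul(SSZ, SSSZ))
  →3  S(add(add(SZ, mul(SZ, SSZ)), mul(SSZ, SSSZ)))
  →4  S(add(S(add(Z, mul(SZ, SSZ))), mul(SSZ, SSSZ)))
  →5  S(S(add(add(Z, mul(SZ, SSZ)), mul(SSZ, SSSZ))))
  →6  S(S(add(mul(SZ, SSZ), mul(SSZ, SSSZ))))
  →7  S(S(add(add(SSZ, mul(Z, SSZ)), mul(SSZ, SSSZ))))
  →8  S(S(add(S(add(SZ, mul(Z, SSZ))), mul(SSZ, SSSZ))))
  →9  S(S(S(add(add(SZ, mul(Z, SSZ)), mul(SSZ, SSSZ)))))
  →10  S(S(S(add(S(add(Z, mul(Z, SSZ))), mul(SSZ, SSSZ)))))
  →11  S(S(S(S(add(add(Z, mul(Z, SSZ)), mul(SSZ, SSSZ))))))
  →12  S(S(S(S(add(mul(Z, SSZ), mul(SSZ, SSSZ))))))
  →13  S(S(S(S(add(Z, mul(SSZ, SSSZ))))))
  →14  S(S(S(S(mul(SSZ, SSSZ)))))
  →15  S(S(S(S(add(SSSZ, mul(SZ, SSSZ))))))
  →16  S(S(S(S(S(add(SSZ, mul(SZ, SSSZ)))))))
  →17  S(S(S(S(S(S(add(SZ, mul(SZ, SSSZ))))))))
  →18  S(S(S(S(S(S(S(add(Z, mul(SZ, SSSZ)))))))))
  →19  S(S(S(S(S(S(S(mul(SZ, SSSZ))))))))
  →20  S(S(S(S(S(S(S(add(SSSZ, mul(Z, SSSZ)))))))))
  →21  S(S(S(S(S(S(S(S(add(SSZ, mul(Z, SSSZ))))))))))
  →22  S(S(S(S(S(S(S(S(S(add(SZ, mul(Z, SSSZ)))))))))))
  →23  S(S(S(S(S(S(S(S(S(S(add(Z, mul(Z, SSSZ))))))))))))
  →24  S(S(S(S(S(S(S(S(S(S(mul(Z, SSSZ)))))))))))
  →25  S^10(Z)

Answer: normal form = S^10(Z)  (in 25 steps)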